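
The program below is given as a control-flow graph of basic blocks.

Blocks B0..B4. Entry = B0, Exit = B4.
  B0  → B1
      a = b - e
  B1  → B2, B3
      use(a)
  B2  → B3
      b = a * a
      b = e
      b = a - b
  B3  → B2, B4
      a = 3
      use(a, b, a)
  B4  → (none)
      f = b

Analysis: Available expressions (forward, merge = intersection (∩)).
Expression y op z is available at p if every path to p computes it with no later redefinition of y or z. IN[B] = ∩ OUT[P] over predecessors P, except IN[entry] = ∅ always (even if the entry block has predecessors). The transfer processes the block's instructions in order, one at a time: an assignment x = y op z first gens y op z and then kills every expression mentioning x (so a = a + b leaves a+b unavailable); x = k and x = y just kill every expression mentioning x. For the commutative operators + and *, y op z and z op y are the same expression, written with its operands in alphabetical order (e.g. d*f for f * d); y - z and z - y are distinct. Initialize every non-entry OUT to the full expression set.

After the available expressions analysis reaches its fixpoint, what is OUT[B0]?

Answer: {b-e}

Trace:
Fixpoint table:
  B0: | IN={} | OUT={b-e}
  B1: | IN={b-e} | OUT={b-e}
  B2: | IN={} | OUT={a*a}
  B3: | IN={} | OUT={}
  B4: | IN={} | OUT={}

B0 is the boundary node: IN[B0] = {}
Applying B0's transfer function to that IN value gives OUT[B0] (row B0 above).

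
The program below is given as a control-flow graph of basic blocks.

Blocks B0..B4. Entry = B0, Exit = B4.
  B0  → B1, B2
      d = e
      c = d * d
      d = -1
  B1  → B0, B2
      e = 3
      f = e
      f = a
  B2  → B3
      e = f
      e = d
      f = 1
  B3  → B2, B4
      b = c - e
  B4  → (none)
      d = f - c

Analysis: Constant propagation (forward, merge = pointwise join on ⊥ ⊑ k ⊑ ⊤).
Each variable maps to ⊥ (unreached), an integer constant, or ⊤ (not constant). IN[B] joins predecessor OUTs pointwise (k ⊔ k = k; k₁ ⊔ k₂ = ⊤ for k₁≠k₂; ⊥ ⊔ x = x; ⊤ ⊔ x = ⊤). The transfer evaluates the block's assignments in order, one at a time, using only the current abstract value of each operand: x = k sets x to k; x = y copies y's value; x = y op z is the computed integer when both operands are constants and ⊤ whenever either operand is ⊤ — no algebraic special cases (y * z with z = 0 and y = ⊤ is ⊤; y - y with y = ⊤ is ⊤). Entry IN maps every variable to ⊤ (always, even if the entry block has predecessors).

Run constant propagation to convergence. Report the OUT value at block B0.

Answer: {a: ⊤, b: ⊤, c: ⊤, d: -1, e: ⊤, f: ⊤}

Trace:
Per-block solution:
  B0:   IN=(all ⊤)   OUT={d:-1; rest ⊤}
  B1:   IN={d:-1; rest ⊤}   OUT={d:-1, e:3; rest ⊤}
  B2:   IN={d:-1; rest ⊤}   OUT={d:-1, e:-1, f:1; rest ⊤}
  B3:   IN={d:-1, e:-1, f:1; rest ⊤}   OUT={d:-1, e:-1, f:1; rest ⊤}
  B4:   IN={d:-1, e:-1, f:1; rest ⊤}   OUT={e:-1, f:1; rest ⊤}

Merge at B0 (entry node, so the boundary value (all ⊤) is joined with the incoming edge(s)): IN[B0] = (all ⊤) ⊔ OUT[B1] = {a: ⊤, b: ⊤, c: ⊤, d: ⊤, e: ⊤, f: ⊤}
Applying B0's transfer function to that IN value gives OUT[B0] (row B0 above).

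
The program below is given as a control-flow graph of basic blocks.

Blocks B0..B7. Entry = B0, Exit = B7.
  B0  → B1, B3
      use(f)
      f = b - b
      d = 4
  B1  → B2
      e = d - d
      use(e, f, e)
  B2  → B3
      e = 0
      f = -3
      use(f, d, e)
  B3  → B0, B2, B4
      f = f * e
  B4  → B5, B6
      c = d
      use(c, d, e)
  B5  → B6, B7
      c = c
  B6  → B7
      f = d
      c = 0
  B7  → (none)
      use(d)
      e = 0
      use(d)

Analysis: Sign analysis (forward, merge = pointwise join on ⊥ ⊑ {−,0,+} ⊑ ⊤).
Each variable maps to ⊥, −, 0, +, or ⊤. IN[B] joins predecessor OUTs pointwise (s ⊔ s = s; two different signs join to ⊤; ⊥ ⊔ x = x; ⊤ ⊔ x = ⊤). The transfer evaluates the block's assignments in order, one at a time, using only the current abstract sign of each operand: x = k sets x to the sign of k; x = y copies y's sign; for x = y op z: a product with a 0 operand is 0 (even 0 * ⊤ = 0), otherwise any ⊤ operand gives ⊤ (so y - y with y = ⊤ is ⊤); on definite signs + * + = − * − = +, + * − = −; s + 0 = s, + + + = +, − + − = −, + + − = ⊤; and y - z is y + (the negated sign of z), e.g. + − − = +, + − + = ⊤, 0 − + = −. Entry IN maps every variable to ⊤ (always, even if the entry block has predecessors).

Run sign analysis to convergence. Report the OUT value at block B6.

Answer: {a: ⊤, b: ⊤, c: 0, d: +, e: ⊤, f: +}

Trace:
Converged values:
  B0:   IN=(all ⊤)   OUT={d:+; rest ⊤}
  B1:   IN={d:+; rest ⊤}   OUT={d:+; rest ⊤}
  B2:   IN={d:+; rest ⊤}   OUT={d:+, e:0, f:-; rest ⊤}
  B3:   IN={d:+; rest ⊤}   OUT={d:+; rest ⊤}
  B4:   IN={d:+; rest ⊤}   OUT={c:+, d:+; rest ⊤}
  B5:   IN={c:+, d:+; rest ⊤}   OUT={c:+, d:+; rest ⊤}
  B6:   IN={c:+, d:+; rest ⊤}   OUT={c:0, d:+, f:+; rest ⊤}
  B7:   IN={d:+; rest ⊤}   OUT={d:+, e:0; rest ⊤}

Merge at B6: IN[B6] = OUT[B4] ⊔ OUT[B5] = {a: ⊤, b: ⊤, c: +, d: +, e: ⊤, f: ⊤}
Applying B6's transfer function to that IN value gives OUT[B6] (row B6 above).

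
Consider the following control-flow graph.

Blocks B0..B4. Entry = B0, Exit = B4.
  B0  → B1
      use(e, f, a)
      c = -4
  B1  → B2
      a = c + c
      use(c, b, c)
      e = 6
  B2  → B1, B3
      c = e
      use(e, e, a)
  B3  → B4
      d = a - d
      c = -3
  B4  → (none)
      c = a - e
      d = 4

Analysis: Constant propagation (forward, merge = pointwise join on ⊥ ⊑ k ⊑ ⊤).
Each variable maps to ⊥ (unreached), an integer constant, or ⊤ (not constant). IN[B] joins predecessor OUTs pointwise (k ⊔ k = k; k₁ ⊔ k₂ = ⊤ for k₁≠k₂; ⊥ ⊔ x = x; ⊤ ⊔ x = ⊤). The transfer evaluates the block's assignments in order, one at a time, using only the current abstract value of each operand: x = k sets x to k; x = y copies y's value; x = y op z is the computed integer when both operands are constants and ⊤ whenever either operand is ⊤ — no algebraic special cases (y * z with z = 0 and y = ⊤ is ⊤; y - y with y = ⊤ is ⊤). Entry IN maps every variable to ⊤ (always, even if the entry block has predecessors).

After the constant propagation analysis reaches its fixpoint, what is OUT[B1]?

Answer: {a: ⊤, b: ⊤, c: ⊤, d: ⊤, e: 6, f: ⊤}

Derivation:
Per-block solution:
  B0:  IN=(all ⊤)  OUT={c:-4; rest ⊤}
  B1:  IN=(all ⊤)  OUT={e:6; rest ⊤}
  B2:  IN={e:6; rest ⊤}  OUT={c:6, e:6; rest ⊤}
  B3:  IN={c:6, e:6; rest ⊤}  OUT={c:-3, e:6; rest ⊤}
  B4:  IN={c:-3, e:6; rest ⊤}  OUT={d:4, e:6; rest ⊤}

Merge at B1: IN[B1] = OUT[B0] ⊔ OUT[B2] = {a: ⊤, b: ⊤, c: ⊤, d: ⊤, e: ⊤, f: ⊤}
Applying B1's transfer function to that IN value gives OUT[B1] (row B1 above).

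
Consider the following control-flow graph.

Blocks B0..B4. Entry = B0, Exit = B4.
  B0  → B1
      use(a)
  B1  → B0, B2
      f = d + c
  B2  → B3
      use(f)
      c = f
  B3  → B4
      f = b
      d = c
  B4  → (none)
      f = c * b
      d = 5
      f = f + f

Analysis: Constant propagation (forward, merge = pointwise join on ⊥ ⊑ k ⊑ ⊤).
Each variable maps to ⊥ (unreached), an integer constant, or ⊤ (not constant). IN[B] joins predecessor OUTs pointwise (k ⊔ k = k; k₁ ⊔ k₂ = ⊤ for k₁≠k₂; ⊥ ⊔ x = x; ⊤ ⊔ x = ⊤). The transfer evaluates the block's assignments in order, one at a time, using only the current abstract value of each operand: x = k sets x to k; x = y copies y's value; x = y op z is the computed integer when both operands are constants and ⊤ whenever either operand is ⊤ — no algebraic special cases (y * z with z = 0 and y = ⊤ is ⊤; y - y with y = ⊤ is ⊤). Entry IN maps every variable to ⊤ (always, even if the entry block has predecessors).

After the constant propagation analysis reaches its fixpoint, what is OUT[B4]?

Per-block solution:
  B0:  IN=(all ⊤)  OUT=(all ⊤)
  B1:  IN=(all ⊤)  OUT=(all ⊤)
  B2:  IN=(all ⊤)  OUT=(all ⊤)
  B3:  IN=(all ⊤)  OUT=(all ⊤)
  B4:  IN=(all ⊤)  OUT={d:5; rest ⊤}

Merge at B4: IN[B4] = OUT[B3] = {a: ⊤, b: ⊤, c: ⊤, d: ⊤, e: ⊤, f: ⊤}
Applying B4's transfer function to that IN value gives OUT[B4] (row B4 above).

Answer: {a: ⊤, b: ⊤, c: ⊤, d: 5, e: ⊤, f: ⊤}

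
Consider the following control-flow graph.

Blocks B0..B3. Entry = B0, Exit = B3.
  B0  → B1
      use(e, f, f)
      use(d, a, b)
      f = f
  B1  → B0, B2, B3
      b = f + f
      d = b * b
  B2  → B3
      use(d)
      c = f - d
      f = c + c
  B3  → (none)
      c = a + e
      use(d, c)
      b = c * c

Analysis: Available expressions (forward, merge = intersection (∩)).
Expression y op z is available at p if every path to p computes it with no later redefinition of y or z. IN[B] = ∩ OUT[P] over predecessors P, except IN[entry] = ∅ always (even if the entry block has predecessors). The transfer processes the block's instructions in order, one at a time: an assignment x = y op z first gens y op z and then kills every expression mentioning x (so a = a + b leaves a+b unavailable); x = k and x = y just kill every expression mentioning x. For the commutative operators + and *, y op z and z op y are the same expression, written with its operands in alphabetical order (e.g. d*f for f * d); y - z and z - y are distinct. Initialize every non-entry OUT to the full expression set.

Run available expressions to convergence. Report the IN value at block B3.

Answer: {b*b}

Working:
Per-block solution:
  B0: | IN={} | OUT={}
  B1: | IN={} | OUT={b*b, f+f}
  B2: | IN={b*b, f+f} | OUT={b*b, c+c}
  B3: | IN={b*b} | OUT={a+e, c*c}

Merge at B3: IN[B3] = OUT[B1] ∩ OUT[B2] = {b*b}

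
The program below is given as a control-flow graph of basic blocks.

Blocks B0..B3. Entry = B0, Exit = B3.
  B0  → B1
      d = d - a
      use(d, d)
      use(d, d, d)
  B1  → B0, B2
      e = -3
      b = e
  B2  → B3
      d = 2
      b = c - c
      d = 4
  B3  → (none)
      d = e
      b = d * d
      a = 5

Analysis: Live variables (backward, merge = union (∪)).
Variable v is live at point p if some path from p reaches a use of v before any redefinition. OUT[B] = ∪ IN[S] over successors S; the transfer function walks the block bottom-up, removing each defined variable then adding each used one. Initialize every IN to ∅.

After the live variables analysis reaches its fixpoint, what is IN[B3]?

Answer: {e}

Working:
Per-block solution:
  B0: | IN={a, c, d} | OUT={a, c, d}
  B1: | IN={a, c, d} | OUT={a, c, d, e}
  B2: | IN={c, e} | OUT={e}
  B3: | IN={e} | OUT={}

B3 is the boundary node: OUT[B3] = {}
Applying B3's transfer function to that OUT value gives IN[B3] (row B3 above).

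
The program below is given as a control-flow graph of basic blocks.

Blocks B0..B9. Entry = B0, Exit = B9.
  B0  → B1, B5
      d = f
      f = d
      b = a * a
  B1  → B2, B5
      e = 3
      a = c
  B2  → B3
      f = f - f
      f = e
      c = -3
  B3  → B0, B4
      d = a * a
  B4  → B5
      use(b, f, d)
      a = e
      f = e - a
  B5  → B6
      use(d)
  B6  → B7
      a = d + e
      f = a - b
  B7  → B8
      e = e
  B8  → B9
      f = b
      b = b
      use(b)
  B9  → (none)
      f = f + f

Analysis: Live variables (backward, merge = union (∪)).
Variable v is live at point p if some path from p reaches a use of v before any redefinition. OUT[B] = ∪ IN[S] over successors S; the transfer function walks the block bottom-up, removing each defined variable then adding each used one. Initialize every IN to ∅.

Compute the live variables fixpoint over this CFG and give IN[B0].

Converged values:
  B0:  IN={a, c, e, f}  OUT={b, c, d, e, f}
  B1:  IN={b, c, d, f}  OUT={a, b, d, e, f}
  B2:  IN={a, b, e, f}  OUT={a, b, c, e, f}
  B3:  IN={a, b, c, e, f}  OUT={a, b, c, d, e, f}
  B4:  IN={b, d, e, f}  OUT={b, d, e}
  B5:  IN={b, d, e}  OUT={b, d, e}
  B6:  IN={b, d, e}  OUT={b, e}
  B7:  IN={b, e}  OUT={b}
  B8:  IN={b}  OUT={f}
  B9:  IN={f}  OUT={}

Merge at B0: OUT[B0] = IN[B1] ⊔ IN[B5] = {b, c, d, e, f}
Applying B0's transfer function to that OUT value gives IN[B0] (row B0 above).

Answer: {a, c, e, f}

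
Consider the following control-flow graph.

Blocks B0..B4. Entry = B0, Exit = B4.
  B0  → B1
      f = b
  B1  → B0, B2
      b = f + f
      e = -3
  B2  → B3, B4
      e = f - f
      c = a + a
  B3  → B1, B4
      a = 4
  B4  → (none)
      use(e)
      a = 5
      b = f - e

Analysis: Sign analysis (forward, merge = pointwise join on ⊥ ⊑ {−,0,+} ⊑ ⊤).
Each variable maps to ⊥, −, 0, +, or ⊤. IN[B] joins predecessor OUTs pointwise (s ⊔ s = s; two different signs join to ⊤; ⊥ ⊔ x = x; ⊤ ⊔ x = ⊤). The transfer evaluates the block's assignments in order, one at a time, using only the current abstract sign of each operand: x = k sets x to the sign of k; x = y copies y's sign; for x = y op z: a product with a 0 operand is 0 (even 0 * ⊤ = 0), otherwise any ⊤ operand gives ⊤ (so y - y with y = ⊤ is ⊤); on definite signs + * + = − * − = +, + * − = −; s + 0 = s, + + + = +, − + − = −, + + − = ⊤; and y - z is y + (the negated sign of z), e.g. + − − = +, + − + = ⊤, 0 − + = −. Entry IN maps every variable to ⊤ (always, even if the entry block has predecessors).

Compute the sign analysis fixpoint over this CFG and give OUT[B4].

Fixpoint table:
  B0:   IN=(all ⊤)   OUT=(all ⊤)
  B1:   IN=(all ⊤)   OUT={e:-; rest ⊤}
  B2:   IN={e:-; rest ⊤}   OUT=(all ⊤)
  B3:   IN=(all ⊤)   OUT={a:+; rest ⊤}
  B4:   IN=(all ⊤)   OUT={a:+; rest ⊤}

Merge at B4: IN[B4] = OUT[B2] ⊔ OUT[B3] = {a: ⊤, b: ⊤, c: ⊤, d: ⊤, e: ⊤, f: ⊤}
Applying B4's transfer function to that IN value gives OUT[B4] (row B4 above).

Answer: {a: +, b: ⊤, c: ⊤, d: ⊤, e: ⊤, f: ⊤}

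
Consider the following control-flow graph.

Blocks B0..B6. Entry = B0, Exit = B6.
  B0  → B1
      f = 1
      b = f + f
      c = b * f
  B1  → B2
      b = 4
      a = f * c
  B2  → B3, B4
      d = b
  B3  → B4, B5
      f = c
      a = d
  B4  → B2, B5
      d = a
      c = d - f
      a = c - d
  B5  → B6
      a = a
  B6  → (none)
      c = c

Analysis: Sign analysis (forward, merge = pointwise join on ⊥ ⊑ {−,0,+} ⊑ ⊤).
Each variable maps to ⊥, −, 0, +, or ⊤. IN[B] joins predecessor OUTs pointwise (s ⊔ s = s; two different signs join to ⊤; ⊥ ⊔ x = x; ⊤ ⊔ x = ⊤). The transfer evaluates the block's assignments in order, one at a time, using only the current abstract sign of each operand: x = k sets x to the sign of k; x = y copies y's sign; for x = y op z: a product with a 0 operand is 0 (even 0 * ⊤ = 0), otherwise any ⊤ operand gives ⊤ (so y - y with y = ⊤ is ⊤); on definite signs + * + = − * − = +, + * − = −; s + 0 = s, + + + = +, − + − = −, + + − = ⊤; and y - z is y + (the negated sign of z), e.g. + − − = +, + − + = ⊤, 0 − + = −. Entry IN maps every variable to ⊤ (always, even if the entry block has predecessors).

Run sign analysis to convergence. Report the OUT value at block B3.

Converged values:
  B0:   IN=(all ⊤)   OUT={b:+, c:+, f:+; rest ⊤}
  B1:   IN={b:+, c:+, f:+; rest ⊤}   OUT={a:+, b:+, c:+, f:+; rest ⊤}
  B2:   IN={b:+; rest ⊤}   OUT={b:+, d:+; rest ⊤}
  B3:   IN={b:+, d:+; rest ⊤}   OUT={a:+, b:+, d:+; rest ⊤}
  B4:   IN={b:+, d:+; rest ⊤}   OUT={b:+; rest ⊤}
  B5:   IN={b:+; rest ⊤}   OUT={b:+; rest ⊤}
  B6:   IN={b:+; rest ⊤}   OUT={b:+; rest ⊤}

Merge at B3: IN[B3] = OUT[B2] = {a: ⊤, b: +, c: ⊤, d: +, e: ⊤, f: ⊤}
Applying B3's transfer function to that IN value gives OUT[B3] (row B3 above).

Answer: {a: +, b: +, c: ⊤, d: +, e: ⊤, f: ⊤}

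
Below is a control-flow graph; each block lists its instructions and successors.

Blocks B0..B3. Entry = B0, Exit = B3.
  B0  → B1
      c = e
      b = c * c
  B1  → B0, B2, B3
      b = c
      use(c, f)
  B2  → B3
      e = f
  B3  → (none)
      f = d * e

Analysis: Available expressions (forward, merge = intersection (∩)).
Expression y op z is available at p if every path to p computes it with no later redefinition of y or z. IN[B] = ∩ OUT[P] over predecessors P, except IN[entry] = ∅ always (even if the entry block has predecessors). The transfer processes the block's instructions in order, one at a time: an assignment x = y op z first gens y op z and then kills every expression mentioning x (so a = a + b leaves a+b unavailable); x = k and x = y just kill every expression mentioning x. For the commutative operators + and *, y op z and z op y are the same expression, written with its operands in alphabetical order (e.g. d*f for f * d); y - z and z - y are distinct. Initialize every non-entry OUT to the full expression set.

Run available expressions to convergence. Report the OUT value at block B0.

Answer: {c*c}

Trace:
Converged values:
  B0:   IN={}   OUT={c*c}
  B1:   IN={c*c}   OUT={c*c}
  B2:   IN={c*c}   OUT={c*c}
  B3:   IN={c*c}   OUT={c*c, d*e}

Merge at B0 (entry node, so the boundary value {} is joined with the incoming edge(s)): IN[B0] = {} ∩ OUT[B1] = {}
Applying B0's transfer function to that IN value gives OUT[B0] (row B0 above).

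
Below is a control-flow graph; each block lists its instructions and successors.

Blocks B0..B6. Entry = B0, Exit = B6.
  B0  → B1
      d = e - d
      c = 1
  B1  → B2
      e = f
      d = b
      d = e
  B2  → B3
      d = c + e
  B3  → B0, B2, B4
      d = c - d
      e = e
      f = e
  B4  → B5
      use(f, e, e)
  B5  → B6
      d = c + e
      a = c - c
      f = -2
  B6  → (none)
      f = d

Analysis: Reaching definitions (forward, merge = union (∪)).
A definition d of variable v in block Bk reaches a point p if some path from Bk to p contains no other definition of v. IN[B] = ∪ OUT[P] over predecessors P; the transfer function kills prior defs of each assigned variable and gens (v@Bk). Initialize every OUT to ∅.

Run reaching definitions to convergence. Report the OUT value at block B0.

Per-block solution:
  B0:   IN={c@B0, d@B3, e@B3, f@B3}   OUT={c@B0, d@B0, e@B3, f@B3}
  B1:   IN={c@B0, d@B0, e@B3, f@B3}   OUT={c@B0, d@B1, e@B1, f@B3}
  B2:   IN={c@B0, d@B1, d@B3, e@B1, e@B3, f@B3}   OUT={c@B0, d@B2, e@B1, e@B3, f@B3}
  B3:   IN={c@B0, d@B2, e@B1, e@B3, f@B3}   OUT={c@B0, d@B3, e@B3, f@B3}
  B4:   IN={c@B0, d@B3, e@B3, f@B3}   OUT={c@B0, d@B3, e@B3, f@B3}
  B5:   IN={c@B0, d@B3, e@B3, f@B3}   OUT={a@B5, c@B0, d@B5, e@B3, f@B5}
  B6:   IN={a@B5, c@B0, d@B5, e@B3, f@B5}   OUT={a@B5, c@B0, d@B5, e@B3, f@B6}

Merge at B0 (entry node, so the boundary value {} is joined with the incoming edge(s)): IN[B0] = {} ⊔ OUT[B3] = {c@B0, d@B3, e@B3, f@B3}
Applying B0's transfer function to that IN value gives OUT[B0] (row B0 above).

Answer: {c@B0, d@B0, e@B3, f@B3}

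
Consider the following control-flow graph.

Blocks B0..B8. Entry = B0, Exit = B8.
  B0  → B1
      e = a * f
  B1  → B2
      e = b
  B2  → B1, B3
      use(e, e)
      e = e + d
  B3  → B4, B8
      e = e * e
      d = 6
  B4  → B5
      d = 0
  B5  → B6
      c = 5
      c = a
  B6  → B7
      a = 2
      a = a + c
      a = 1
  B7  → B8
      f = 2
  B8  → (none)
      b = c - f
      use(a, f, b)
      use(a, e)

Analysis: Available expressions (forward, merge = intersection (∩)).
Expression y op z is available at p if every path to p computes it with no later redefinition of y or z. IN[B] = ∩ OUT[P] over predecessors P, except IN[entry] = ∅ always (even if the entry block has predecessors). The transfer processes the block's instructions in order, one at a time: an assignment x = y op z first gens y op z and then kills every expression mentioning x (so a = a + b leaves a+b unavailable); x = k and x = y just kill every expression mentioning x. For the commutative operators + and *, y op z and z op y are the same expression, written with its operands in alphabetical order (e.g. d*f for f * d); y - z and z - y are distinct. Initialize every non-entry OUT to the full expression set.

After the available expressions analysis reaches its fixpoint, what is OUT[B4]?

Answer: {a*f}

Working:
Converged values:
  B0:   IN={}   OUT={a*f}
  B1:   IN={a*f}   OUT={a*f}
  B2:   IN={a*f}   OUT={a*f}
  B3:   IN={a*f}   OUT={a*f}
  B4:   IN={a*f}   OUT={a*f}
  B5:   IN={a*f}   OUT={a*f}
  B6:   IN={a*f}   OUT={}
  B7:   IN={}   OUT={}
  B8:   IN={}   OUT={c-f}

Merge at B4: IN[B4] = OUT[B3] = {a*f}
Applying B4's transfer function to that IN value gives OUT[B4] (row B4 above).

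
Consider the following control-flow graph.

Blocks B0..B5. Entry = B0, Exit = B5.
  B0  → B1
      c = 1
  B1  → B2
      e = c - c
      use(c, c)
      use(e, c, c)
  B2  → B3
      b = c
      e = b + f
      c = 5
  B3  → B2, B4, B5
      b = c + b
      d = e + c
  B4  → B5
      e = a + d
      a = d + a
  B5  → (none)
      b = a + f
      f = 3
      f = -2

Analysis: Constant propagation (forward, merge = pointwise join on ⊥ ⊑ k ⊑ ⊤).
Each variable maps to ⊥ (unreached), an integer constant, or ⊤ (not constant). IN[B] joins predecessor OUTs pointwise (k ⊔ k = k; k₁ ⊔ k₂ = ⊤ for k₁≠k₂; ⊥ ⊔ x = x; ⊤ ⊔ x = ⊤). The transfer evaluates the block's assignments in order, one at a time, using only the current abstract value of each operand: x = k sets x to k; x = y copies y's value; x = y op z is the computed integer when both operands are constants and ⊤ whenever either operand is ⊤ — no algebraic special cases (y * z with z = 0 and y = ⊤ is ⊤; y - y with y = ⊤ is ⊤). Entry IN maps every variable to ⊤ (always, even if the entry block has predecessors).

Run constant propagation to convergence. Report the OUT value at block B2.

Answer: {a: ⊤, b: ⊤, c: 5, d: ⊤, e: ⊤, f: ⊤}

Working:
Converged values:
  B0:  IN=(all ⊤)  OUT={c:1; rest ⊤}
  B1:  IN={c:1; rest ⊤}  OUT={c:1, e:0; rest ⊤}
  B2:  IN=(all ⊤)  OUT={c:5; rest ⊤}
  B3:  IN={c:5; rest ⊤}  OUT={c:5; rest ⊤}
  B4:  IN={c:5; rest ⊤}  OUT={c:5; rest ⊤}
  B5:  IN={c:5; rest ⊤}  OUT={c:5, f:-2; rest ⊤}

Merge at B2: IN[B2] = OUT[B1] ⊔ OUT[B3] = {a: ⊤, b: ⊤, c: ⊤, d: ⊤, e: ⊤, f: ⊤}
Applying B2's transfer function to that IN value gives OUT[B2] (row B2 above).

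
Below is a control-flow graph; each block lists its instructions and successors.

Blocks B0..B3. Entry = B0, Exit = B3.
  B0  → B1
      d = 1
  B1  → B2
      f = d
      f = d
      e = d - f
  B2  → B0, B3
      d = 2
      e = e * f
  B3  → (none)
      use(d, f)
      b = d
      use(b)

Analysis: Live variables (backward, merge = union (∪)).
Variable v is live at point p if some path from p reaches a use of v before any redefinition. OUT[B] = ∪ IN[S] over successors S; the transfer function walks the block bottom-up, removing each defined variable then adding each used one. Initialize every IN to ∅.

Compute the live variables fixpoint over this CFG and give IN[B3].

Answer: {d, f}

Derivation:
Per-block solution:
  B0:   IN={}   OUT={d}
  B1:   IN={d}   OUT={e, f}
  B2:   IN={e, f}   OUT={d, f}
  B3:   IN={d, f}   OUT={}

B3 is the boundary node: OUT[B3] = {}
Applying B3's transfer function to that OUT value gives IN[B3] (row B3 above).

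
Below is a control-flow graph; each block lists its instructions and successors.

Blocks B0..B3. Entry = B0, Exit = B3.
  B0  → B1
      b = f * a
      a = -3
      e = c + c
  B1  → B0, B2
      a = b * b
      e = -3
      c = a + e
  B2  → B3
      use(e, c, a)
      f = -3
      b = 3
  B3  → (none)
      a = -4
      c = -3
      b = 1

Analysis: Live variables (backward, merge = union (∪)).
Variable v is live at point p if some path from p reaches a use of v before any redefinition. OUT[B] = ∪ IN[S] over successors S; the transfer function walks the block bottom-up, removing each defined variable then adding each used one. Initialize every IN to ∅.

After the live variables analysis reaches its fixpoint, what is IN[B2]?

Per-block solution:
  B0: | IN={a, c, f} | OUT={b, f}
  B1: | IN={b, f} | OUT={a, c, e, f}
  B2: | IN={a, c, e} | OUT={}
  B3: | IN={} | OUT={}

Merge at B2: OUT[B2] = IN[B3] = {}
Applying B2's transfer function to that OUT value gives IN[B2] (row B2 above).

Answer: {a, c, e}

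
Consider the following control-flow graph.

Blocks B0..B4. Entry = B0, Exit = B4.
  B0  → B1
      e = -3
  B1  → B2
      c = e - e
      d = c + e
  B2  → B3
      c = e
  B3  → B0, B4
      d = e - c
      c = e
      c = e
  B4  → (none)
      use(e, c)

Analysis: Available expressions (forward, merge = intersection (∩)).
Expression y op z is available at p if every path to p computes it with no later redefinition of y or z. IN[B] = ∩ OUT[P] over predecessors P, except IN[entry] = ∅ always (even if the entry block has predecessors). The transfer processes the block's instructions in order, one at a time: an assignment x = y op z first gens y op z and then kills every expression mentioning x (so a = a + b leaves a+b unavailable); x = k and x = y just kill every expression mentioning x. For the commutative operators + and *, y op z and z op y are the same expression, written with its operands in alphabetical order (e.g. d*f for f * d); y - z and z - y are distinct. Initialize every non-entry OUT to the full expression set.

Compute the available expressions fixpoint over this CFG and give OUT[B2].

Answer: {e-e}

Derivation:
Converged values:
  B0: | IN={} | OUT={}
  B1: | IN={} | OUT={c+e, e-e}
  B2: | IN={c+e, e-e} | OUT={e-e}
  B3: | IN={e-e} | OUT={e-e}
  B4: | IN={e-e} | OUT={e-e}

Merge at B2: IN[B2] = OUT[B1] = {c+e, e-e}
Applying B2's transfer function to that IN value gives OUT[B2] (row B2 above).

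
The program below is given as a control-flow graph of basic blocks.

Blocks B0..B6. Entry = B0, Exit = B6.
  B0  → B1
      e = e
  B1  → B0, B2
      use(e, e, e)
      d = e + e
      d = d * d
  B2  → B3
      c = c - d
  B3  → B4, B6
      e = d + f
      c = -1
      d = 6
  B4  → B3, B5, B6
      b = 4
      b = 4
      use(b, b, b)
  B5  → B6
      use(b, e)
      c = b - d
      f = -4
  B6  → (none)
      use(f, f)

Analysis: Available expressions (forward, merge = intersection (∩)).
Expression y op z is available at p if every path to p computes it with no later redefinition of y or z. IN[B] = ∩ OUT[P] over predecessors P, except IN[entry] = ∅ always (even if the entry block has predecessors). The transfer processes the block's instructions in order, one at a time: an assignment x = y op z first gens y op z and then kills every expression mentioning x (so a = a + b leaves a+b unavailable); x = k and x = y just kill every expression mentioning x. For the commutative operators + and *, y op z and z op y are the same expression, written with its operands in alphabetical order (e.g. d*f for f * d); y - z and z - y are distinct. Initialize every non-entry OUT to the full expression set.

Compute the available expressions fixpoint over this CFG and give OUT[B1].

Converged values:
  B0:   IN={}   OUT={}
  B1:   IN={}   OUT={e+e}
  B2:   IN={e+e}   OUT={e+e}
  B3:   IN={}   OUT={}
  B4:   IN={}   OUT={}
  B5:   IN={}   OUT={b-d}
  B6:   IN={}   OUT={}

Merge at B1: IN[B1] = OUT[B0] = {}
Applying B1's transfer function to that IN value gives OUT[B1] (row B1 above).

Answer: {e+e}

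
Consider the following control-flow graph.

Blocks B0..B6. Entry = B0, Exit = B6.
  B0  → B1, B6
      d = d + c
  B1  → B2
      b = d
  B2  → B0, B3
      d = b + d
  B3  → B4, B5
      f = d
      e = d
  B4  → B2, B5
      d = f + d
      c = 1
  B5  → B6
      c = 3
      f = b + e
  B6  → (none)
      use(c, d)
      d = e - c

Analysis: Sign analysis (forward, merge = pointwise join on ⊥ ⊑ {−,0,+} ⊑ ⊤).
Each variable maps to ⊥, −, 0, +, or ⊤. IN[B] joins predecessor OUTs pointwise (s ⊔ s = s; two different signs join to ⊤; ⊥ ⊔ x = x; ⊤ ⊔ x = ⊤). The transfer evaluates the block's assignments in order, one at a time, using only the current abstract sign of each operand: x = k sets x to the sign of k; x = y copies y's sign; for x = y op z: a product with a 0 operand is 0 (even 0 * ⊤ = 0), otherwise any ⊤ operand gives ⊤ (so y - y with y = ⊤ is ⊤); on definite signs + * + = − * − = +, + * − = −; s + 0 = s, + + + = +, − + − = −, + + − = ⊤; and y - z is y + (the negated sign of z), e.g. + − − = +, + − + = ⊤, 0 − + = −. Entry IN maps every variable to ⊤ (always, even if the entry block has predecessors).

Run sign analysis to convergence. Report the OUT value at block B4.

Converged values:
  B0:  IN=(all ⊤)  OUT=(all ⊤)
  B1:  IN=(all ⊤)  OUT=(all ⊤)
  B2:  IN=(all ⊤)  OUT=(all ⊤)
  B3:  IN=(all ⊤)  OUT=(all ⊤)
  B4:  IN=(all ⊤)  OUT={c:+; rest ⊤}
  B5:  IN=(all ⊤)  OUT={c:+; rest ⊤}
  B6:  IN=(all ⊤)  OUT=(all ⊤)

Merge at B4: IN[B4] = OUT[B3] = {a: ⊤, b: ⊤, c: ⊤, d: ⊤, e: ⊤, f: ⊤}
Applying B4's transfer function to that IN value gives OUT[B4] (row B4 above).

Answer: {a: ⊤, b: ⊤, c: +, d: ⊤, e: ⊤, f: ⊤}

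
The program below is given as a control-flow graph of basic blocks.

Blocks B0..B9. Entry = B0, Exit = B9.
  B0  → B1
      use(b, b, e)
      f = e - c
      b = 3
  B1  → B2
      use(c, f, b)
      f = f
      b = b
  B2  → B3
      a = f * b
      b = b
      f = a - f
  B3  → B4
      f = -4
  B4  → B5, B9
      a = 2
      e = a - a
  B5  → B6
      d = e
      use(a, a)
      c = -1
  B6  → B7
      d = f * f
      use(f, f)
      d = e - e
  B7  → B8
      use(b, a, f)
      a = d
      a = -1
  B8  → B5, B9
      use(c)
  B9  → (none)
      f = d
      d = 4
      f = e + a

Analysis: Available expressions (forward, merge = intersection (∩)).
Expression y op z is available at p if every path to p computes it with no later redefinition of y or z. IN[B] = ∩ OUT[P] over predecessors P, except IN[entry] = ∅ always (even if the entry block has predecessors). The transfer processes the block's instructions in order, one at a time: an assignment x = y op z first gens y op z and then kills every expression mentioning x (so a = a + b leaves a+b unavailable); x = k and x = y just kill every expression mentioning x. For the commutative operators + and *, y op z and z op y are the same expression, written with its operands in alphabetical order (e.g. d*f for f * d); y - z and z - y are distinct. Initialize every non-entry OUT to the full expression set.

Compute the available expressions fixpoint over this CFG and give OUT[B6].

Answer: {e-e, f*f}

Derivation:
Per-block solution:
  B0: | IN={} | OUT={e-c}
  B1: | IN={e-c} | OUT={e-c}
  B2: | IN={e-c} | OUT={e-c}
  B3: | IN={e-c} | OUT={e-c}
  B4: | IN={e-c} | OUT={a-a}
  B5: | IN={} | OUT={}
  B6: | IN={} | OUT={e-e, f*f}
  B7: | IN={e-e, f*f} | OUT={e-e, f*f}
  B8: | IN={e-e, f*f} | OUT={e-e, f*f}
  B9: | IN={} | OUT={a+e}

Merge at B6: IN[B6] = OUT[B5] = {}
Applying B6's transfer function to that IN value gives OUT[B6] (row B6 above).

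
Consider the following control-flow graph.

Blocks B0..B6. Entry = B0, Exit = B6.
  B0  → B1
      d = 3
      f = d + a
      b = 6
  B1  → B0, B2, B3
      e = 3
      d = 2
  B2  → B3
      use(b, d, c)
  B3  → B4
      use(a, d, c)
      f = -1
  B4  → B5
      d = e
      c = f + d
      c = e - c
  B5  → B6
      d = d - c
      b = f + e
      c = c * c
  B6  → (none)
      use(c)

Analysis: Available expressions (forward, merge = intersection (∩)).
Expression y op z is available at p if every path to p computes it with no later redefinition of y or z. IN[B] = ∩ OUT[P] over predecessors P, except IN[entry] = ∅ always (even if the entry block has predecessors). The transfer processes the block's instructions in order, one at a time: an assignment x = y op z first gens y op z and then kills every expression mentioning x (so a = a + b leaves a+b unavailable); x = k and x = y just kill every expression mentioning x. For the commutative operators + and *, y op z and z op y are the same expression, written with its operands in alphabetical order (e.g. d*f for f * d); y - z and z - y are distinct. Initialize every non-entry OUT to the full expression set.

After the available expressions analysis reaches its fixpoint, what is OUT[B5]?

Converged values:
  B0:  IN={}  OUT={a+d}
  B1:  IN={a+d}  OUT={}
  B2:  IN={}  OUT={}
  B3:  IN={}  OUT={}
  B4:  IN={}  OUT={d+f}
  B5:  IN={d+f}  OUT={e+f}
  B6:  IN={e+f}  OUT={e+f}

Merge at B5: IN[B5] = OUT[B4] = {d+f}
Applying B5's transfer function to that IN value gives OUT[B5] (row B5 above).

Answer: {e+f}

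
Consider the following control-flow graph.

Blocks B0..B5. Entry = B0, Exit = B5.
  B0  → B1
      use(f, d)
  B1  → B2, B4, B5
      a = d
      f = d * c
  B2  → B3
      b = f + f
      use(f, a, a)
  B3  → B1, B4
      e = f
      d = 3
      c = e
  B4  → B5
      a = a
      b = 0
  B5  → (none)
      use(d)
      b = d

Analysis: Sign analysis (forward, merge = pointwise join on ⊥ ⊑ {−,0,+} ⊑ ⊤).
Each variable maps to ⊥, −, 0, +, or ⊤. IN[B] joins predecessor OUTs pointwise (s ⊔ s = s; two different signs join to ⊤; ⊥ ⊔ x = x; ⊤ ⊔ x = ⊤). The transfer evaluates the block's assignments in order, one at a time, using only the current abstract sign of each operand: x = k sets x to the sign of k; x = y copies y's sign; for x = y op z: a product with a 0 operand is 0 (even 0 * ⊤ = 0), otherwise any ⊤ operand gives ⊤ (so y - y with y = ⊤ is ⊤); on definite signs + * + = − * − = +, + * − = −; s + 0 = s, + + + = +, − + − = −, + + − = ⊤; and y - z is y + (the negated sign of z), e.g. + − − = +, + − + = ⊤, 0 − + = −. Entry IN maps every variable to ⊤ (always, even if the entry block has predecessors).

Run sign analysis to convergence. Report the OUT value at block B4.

Per-block solution:
  B0: | IN=(all ⊤) | OUT=(all ⊤)
  B1: | IN=(all ⊤) | OUT=(all ⊤)
  B2: | IN=(all ⊤) | OUT=(all ⊤)
  B3: | IN=(all ⊤) | OUT={d:+; rest ⊤}
  B4: | IN=(all ⊤) | OUT={b:0; rest ⊤}
  B5: | IN=(all ⊤) | OUT=(all ⊤)

Merge at B4: IN[B4] = OUT[B1] ⊔ OUT[B3] = {a: ⊤, b: ⊤, c: ⊤, d: ⊤, e: ⊤, f: ⊤}
Applying B4's transfer function to that IN value gives OUT[B4] (row B4 above).

Answer: {a: ⊤, b: 0, c: ⊤, d: ⊤, e: ⊤, f: ⊤}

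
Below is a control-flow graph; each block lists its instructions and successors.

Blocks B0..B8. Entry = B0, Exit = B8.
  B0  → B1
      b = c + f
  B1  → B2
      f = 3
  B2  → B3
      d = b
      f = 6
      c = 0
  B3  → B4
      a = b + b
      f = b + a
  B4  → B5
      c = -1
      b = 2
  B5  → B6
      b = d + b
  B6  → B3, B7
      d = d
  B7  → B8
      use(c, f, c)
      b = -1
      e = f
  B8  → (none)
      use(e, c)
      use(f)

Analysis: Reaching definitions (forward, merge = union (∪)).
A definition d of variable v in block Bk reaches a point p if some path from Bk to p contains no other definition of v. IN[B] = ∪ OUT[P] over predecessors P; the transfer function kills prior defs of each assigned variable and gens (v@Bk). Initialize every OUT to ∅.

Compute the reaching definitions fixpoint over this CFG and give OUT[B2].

Answer: {b@B0, c@B2, d@B2, f@B2}

Trace:
Per-block solution:
  B0:   IN={}   OUT={b@B0}
  B1:   IN={b@B0}   OUT={b@B0, f@B1}
  B2:   IN={b@B0, f@B1}   OUT={b@B0, c@B2, d@B2, f@B2}
  B3:   IN={a@B3, b@B0, b@B5, c@B2, c@B4, d@B2, d@B6, f@B2, f@B3}   OUT={a@B3, b@B0, b@B5, c@B2, c@B4, d@B2, d@B6, f@B3}
  B4:   IN={a@B3, b@B0, b@B5, c@B2, c@B4, d@B2, d@B6, f@B3}   OUT={a@B3, b@B4, c@B4, d@B2, d@B6, f@B3}
  B5:   IN={a@B3, b@B4, c@B4, d@B2, d@B6, f@B3}   OUT={a@B3, b@B5, c@B4, d@B2, d@B6, f@B3}
  B6:   IN={a@B3, b@B5, c@B4, d@B2, d@B6, f@B3}   OUT={a@B3, b@B5, c@B4, d@B6, f@B3}
  B7:   IN={a@B3, b@B5, c@B4, d@B6, f@B3}   OUT={a@B3, b@B7, c@B4, d@B6, e@B7, f@B3}
  B8:   IN={a@B3, b@B7, c@B4, d@B6, e@B7, f@B3}   OUT={a@B3, b@B7, c@B4, d@B6, e@B7, f@B3}

Merge at B2: IN[B2] = OUT[B1] = {b@B0, f@B1}
Applying B2's transfer function to that IN value gives OUT[B2] (row B2 above).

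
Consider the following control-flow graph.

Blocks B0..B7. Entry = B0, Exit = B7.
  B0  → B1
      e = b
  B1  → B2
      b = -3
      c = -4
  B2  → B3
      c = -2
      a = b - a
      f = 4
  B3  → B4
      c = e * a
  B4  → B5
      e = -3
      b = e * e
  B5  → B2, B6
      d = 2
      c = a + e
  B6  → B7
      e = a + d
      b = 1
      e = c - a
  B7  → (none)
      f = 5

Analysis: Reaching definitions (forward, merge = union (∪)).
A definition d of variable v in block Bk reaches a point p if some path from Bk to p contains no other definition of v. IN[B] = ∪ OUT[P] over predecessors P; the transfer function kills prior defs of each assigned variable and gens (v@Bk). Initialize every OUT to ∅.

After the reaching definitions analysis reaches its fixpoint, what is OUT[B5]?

Converged values:
  B0:  IN={}  OUT={e@B0}
  B1:  IN={e@B0}  OUT={b@B1, c@B1, e@B0}
  B2:  IN={a@B2, b@B1, b@B4, c@B1, c@B5, d@B5, e@B0, e@B4, f@B2}  OUT={a@B2, b@B1, b@B4, c@B2, d@B5, e@B0, e@B4, f@B2}
  B3:  IN={a@B2, b@B1, b@B4, c@B2, d@B5, e@B0, e@B4, f@B2}  OUT={a@B2, b@B1, b@B4, c@B3, d@B5, e@B0, e@B4, f@B2}
  B4:  IN={a@B2, b@B1, b@B4, c@B3, d@B5, e@B0, e@B4, f@B2}  OUT={a@B2, b@B4, c@B3, d@B5, e@B4, f@B2}
  B5:  IN={a@B2, b@B4, c@B3, d@B5, e@B4, f@B2}  OUT={a@B2, b@B4, c@B5, d@B5, e@B4, f@B2}
  B6:  IN={a@B2, b@B4, c@B5, d@B5, e@B4, f@B2}  OUT={a@B2, b@B6, c@B5, d@B5, e@B6, f@B2}
  B7:  IN={a@B2, b@B6, c@B5, d@B5, e@B6, f@B2}  OUT={a@B2, b@B6, c@B5, d@B5, e@B6, f@B7}

Merge at B5: IN[B5] = OUT[B4] = {a@B2, b@B4, c@B3, d@B5, e@B4, f@B2}
Applying B5's transfer function to that IN value gives OUT[B5] (row B5 above).

Answer: {a@B2, b@B4, c@B5, d@B5, e@B4, f@B2}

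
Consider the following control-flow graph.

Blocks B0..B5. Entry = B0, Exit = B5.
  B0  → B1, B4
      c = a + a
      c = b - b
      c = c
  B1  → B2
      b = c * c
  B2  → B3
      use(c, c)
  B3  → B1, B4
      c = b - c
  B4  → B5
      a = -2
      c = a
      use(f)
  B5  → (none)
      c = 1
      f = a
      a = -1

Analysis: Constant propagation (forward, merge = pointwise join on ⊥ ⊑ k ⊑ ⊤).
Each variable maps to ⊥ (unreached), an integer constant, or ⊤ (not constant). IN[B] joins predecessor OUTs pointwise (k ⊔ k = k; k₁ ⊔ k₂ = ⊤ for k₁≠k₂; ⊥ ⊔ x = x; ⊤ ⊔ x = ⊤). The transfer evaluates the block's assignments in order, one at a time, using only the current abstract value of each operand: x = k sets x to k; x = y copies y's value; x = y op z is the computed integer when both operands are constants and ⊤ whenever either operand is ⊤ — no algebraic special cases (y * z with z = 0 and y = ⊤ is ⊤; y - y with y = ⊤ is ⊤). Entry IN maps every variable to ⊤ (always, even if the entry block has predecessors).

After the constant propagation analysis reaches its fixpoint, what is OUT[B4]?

Answer: {a: -2, b: ⊤, c: -2, d: ⊤, e: ⊤, f: ⊤}

Trace:
Converged values:
  B0:  IN=(all ⊤)  OUT=(all ⊤)
  B1:  IN=(all ⊤)  OUT=(all ⊤)
  B2:  IN=(all ⊤)  OUT=(all ⊤)
  B3:  IN=(all ⊤)  OUT=(all ⊤)
  B4:  IN=(all ⊤)  OUT={a:-2, c:-2; rest ⊤}
  B5:  IN={a:-2, c:-2; rest ⊤}  OUT={a:-1, c:1, f:-2; rest ⊤}

Merge at B4: IN[B4] = OUT[B0] ⊔ OUT[B3] = {a: ⊤, b: ⊤, c: ⊤, d: ⊤, e: ⊤, f: ⊤}
Applying B4's transfer function to that IN value gives OUT[B4] (row B4 above).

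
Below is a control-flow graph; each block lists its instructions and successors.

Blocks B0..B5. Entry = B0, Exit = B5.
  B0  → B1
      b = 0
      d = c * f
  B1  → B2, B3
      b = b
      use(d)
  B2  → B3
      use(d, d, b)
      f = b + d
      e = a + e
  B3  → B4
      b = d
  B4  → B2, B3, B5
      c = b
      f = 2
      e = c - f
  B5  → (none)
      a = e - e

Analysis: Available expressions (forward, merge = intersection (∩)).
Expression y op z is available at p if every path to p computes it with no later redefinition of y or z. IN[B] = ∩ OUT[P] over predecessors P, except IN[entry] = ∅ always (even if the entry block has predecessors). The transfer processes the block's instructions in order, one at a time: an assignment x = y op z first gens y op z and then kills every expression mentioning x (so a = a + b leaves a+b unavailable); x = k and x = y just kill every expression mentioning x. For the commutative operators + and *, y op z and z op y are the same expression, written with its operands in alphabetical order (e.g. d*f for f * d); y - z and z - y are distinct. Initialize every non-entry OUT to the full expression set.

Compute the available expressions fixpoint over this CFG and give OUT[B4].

Converged values:
  B0: | IN={} | OUT={c*f}
  B1: | IN={c*f} | OUT={c*f}
  B2: | IN={} | OUT={b+d}
  B3: | IN={} | OUT={}
  B4: | IN={} | OUT={c-f}
  B5: | IN={c-f} | OUT={c-f, e-e}

Merge at B4: IN[B4] = OUT[B3] = {}
Applying B4's transfer function to that IN value gives OUT[B4] (row B4 above).

Answer: {c-f}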